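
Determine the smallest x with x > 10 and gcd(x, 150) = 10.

gcd(x, 150) = 10 forces 10 | x; write x = 10s. Then gcd(10s, 10·15) = 10·gcd(s, 15), so need gcd(s, 15) = 1.
10s > 10 gives s ≥ 2. The least s ≥ 2 coprime to 15 is 2, so x = 10·2 = 20.

20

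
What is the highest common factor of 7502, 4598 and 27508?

2

7502 = 2 · 11² · 31; 4598 = 2 · 11² · 19; 27508 = 2² · 13 · 23²
gcd takes min exponent of each prime: 2 = 2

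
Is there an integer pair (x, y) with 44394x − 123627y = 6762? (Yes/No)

By Bézout, 44394x − 123627y = 6762 has integer solutions iff gcd(44394, 123627) | 6762.
Euclid: 123627 = 2·44394 + 34839; 44394 = 1·34839 + 9555; 34839 = 3·9555 + 6174; 9555 = 1·6174 + 3381; 6174 = 1·3381 + 2793; 3381 = 1·2793 + 588; 2793 = 4·588 + 441; 588 = 1·441 + 147; 441 = 3·147 + 0. gcd = 147; 6762 mod 147 = 0. Yes.

Yes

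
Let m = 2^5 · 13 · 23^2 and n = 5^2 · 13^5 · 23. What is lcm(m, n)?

157131197600

max exponent per prime: 2^5 · 5^2 · 13^5 · 23^2 = 157131197600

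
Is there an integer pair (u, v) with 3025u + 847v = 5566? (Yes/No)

Yes

By Bézout, 3025u + 847v = 5566 has integer solutions iff gcd(3025, 847) | 5566.
Euclid: 3025 = 3·847 + 484; 847 = 1·484 + 363; 484 = 1·363 + 121; 363 = 3·121 + 0. gcd = 121; 5566 mod 121 = 0. Yes.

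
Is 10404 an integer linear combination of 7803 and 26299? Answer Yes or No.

By Bézout, 7803m − 26299n = 10404 has integer solutions iff gcd(7803, 26299) | 10404.
Euclid: 26299 = 3·7803 + 2890; 7803 = 2·2890 + 2023; 2890 = 1·2023 + 867; 2023 = 2·867 + 289; 867 = 3·289 + 0. gcd = 289; 10404 mod 289 = 0. Yes.

Yes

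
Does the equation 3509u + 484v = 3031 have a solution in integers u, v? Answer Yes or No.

No

By Bézout, 3509u + 484v = 3031 has integer solutions iff gcd(3509, 484) | 3031.
Euclid: 3509 = 7·484 + 121; 484 = 4·121 + 0. gcd = 121; 3031 mod 121 = 6. No.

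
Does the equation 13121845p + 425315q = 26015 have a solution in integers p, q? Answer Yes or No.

By Bézout, 13121845p + 425315q = 26015 has integer solutions iff gcd(13121845, 425315) | 26015.
Euclid: 13121845 = 30·425315 + 362395; 425315 = 1·362395 + 62920; 362395 = 5·62920 + 47795; 62920 = 1·47795 + 15125; 47795 = 3·15125 + 2420; 15125 = 6·2420 + 605; 2420 = 4·605 + 0. gcd = 605; 26015 mod 605 = 0. Yes.

Yes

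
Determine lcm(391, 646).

391 = 17 · 23; 646 = 2 · 17 · 19
max exponents: 2 · 17 · 19 · 23 = 14858

14858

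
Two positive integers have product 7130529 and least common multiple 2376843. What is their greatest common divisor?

3

gcd·lcm = product, so gcd = 7130529/2376843 = 3.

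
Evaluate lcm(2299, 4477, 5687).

lcm(2299, 4477) = 2299·4477/gcd = 10292623/121 = 85063
lcm(85063, 5687) = 85063·5687/gcd = 483753281/121 = 3997961

3997961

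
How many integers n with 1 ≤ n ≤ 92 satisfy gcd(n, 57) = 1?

Prime factors of 57: 3, 19. Count integers ≤ 92 divisible by none of them.
By inclusion–exclusion: 92 − ⌊92/3⌋ − ⌊92/19⌋ + ⌊92/57⌋ = 59.

59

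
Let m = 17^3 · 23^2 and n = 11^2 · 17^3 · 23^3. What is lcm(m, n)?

7232952991

max exponent per prime: 11^2 · 17^3 · 23^3 = 7232952991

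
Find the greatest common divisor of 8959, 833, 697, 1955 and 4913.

8959 = 17² · 31; 833 = 7² · 17; 697 = 17 · 41; 1955 = 5 · 17 · 23; 4913 = 17³
gcd takes min exponent of each prime: 17 = 17

17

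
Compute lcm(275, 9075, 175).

63525

lcm(275, 9075) = 275·9075/gcd = 2495625/275 = 9075
lcm(9075, 175) = 9075·175/gcd = 1588125/25 = 63525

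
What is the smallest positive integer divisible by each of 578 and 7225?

gcd first: 7225 = 12·578 + 289; 578 = 2·289 + 0 → gcd = 289
lcm = 578·7225/gcd = 4176050/289 = 14450

14450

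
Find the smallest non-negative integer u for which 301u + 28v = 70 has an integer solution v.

2

gcd(301, 28) = 7 (Euclid: 301 = 10·28 + 21; 28 = 1·21 + 7; 21 = 3·7 + 0), and 7 | 70.
Extended Euclid: 301·(-1) + 28·(11) = 7. Scale by 10: u₀ = -10.
General solution u = u₀ + 4t; reducing mod 4 gives u = 2 (and v = -19).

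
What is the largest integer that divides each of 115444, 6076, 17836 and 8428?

115444 = 2² · 7² · 19 · 31; 6076 = 2² · 7² · 31; 17836 = 2² · 7³ · 13; 8428 = 2² · 7² · 43
gcd takes min exponent of each prime: 2² · 7² = 196

196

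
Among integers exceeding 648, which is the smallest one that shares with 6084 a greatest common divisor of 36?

6084 = 36·169. Any a with gcd(a, 6084) = 36 is a multiple of 36, say 36s, with s coprime to 169.
Need s > 648/36, so s ≥ 19. First s ≥ 19 with gcd(s, 169) = 1 is s = 19. Thus a = 36·19 = 684.

684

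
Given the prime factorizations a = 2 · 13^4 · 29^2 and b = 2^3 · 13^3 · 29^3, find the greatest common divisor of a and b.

3695354

min exponent per shared prime: 2 · 13^3 · 29^2 = 3695354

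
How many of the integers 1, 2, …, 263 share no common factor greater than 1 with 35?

181

Prime factors of 35: 5, 7. Count integers ≤ 263 divisible by none of them.
By inclusion–exclusion: 263 − ⌊263/5⌋ − ⌊263/7⌋ + ⌊263/35⌋ = 181.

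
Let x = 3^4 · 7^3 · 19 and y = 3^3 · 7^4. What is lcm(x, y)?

max exponent per prime: 3^4 · 7^4 · 19 = 3695139

3695139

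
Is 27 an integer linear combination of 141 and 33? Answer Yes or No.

Yes

By Bézout, 141u − 33v = 27 has integer solutions iff gcd(141, 33) | 27.
Euclid: 141 = 4·33 + 9; 33 = 3·9 + 6; 9 = 1·6 + 3; 6 = 2·3 + 0. gcd = 3; 27 mod 3 = 0. Yes.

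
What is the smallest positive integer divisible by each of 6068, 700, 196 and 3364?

6251405300

6068 = 2² · 37 · 41; 700 = 2² · 5² · 7; 196 = 2² · 7²; 3364 = 2² · 29²
lcm takes max exponent of each prime: 2² · 5² · 7² · 29² · 37 · 41 = 6251405300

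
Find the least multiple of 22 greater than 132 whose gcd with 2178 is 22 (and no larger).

154

2178 = 22·99. Any a with gcd(a, 2178) = 22 is a multiple of 22, say 22s, with s coprime to 99.
Need s > 132/22, so s ≥ 7. First s ≥ 7 with gcd(s, 99) = 1 is s = 7. Thus a = 22·7 = 154.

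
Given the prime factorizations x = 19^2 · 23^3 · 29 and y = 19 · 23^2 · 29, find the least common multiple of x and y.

max exponent per prime: 19^2 · 23^3 · 29 = 127376323

127376323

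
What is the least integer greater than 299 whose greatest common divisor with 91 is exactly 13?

312

91 = 13·7. Any x with gcd(x, 91) = 13 is a multiple of 13, say 13s, with s coprime to 7.
Need s > 299/13, so s ≥ 24. First s ≥ 24 with gcd(s, 7) = 1 is s = 24. Thus x = 13·24 = 312.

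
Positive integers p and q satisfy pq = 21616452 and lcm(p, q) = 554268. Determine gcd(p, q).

39

gcd·lcm = product, so gcd = 21616452/554268 = 39.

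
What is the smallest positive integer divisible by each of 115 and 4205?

115 = 5 · 23; 4205 = 5 · 29²
max exponents: 5 · 23 · 29² = 96715

96715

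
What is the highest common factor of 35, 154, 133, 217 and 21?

gcd(35, 154): 154 = 4·35 + 14; 35 = 2·14 + 7; 14 = 2·7 + 0 → 7
gcd(7, 133): 133 = 19·7 + 0 → 7
gcd(7, 217): 217 = 31·7 + 0 → 7
gcd(7, 21): 21 = 3·7 + 0 → 7

7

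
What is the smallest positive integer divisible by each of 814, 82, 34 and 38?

814 = 2 · 11 · 37; 82 = 2 · 41; 34 = 2 · 17; 38 = 2 · 19
lcm takes max exponent of each prime: 2 · 11 · 17 · 19 · 37 · 41 = 10779802

10779802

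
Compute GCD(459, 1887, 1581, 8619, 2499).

51

gcd(459, 1887): 1887 = 4·459 + 51; 459 = 9·51 + 0 → 51
gcd(51, 1581): 1581 = 31·51 + 0 → 51
gcd(51, 8619): 8619 = 169·51 + 0 → 51
gcd(51, 2499): 2499 = 49·51 + 0 → 51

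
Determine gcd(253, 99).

253 = 11 · 23
99 = 3² · 11
Common: 11 = 11

11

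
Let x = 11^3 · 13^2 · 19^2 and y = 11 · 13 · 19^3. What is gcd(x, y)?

min exponent per shared prime: 11 · 13 · 19^2 = 51623

51623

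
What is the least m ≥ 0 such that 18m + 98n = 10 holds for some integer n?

gcd(18, 98) = 2 (Euclid: 98 = 5·18 + 8; 18 = 2·8 + 2; 8 = 4·2 + 0), and 2 | 10.
Extended Euclid: 18·(11) + 98·(-2) = 2. Scale by 5: m₀ = 55.
General solution m = m₀ + 49t; reducing mod 49 gives m = 6 (and n = -1).

6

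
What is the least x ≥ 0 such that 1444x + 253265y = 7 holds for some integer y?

Reduce mod 253265: 1444x ≡ 7 (mod 253265). With g = gcd(1444, 253265) = 1 dividing 7, divide through: 1444x ≡ 7 (mod 253265).
Since gcd(1444, 253265) = 1, x ≡ 7·(1444)⁻¹ ≡ 28238 (mod 253265). Smallest non-negative: 28238.

28238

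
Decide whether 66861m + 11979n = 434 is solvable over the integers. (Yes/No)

By Bézout, 66861m + 11979n = 434 has integer solutions iff gcd(66861, 11979) | 434.
Euclid: 66861 = 5·11979 + 6966; 11979 = 1·6966 + 5013; 6966 = 1·5013 + 1953; 5013 = 2·1953 + 1107; 1953 = 1·1107 + 846; 1107 = 1·846 + 261; 846 = 3·261 + 63; 261 = 4·63 + 9; 63 = 7·9 + 0. gcd = 9; 434 mod 9 = 2. No.

No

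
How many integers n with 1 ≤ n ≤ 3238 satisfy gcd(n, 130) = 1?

130 = 2·5·13. Inclusion–exclusion on these primes:
3238 − ⌊3238/2⌋ − ⌊3238/5⌋ − ⌊3238/13⌋ + ⌊3238/10⌋ + ⌊3238/26⌋ + ⌊3238/65⌋ − ⌊3238/130⌋ = 1195

1195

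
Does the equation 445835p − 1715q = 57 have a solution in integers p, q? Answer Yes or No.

No

By Bézout, 445835p − 1715q = 57 has integer solutions iff gcd(445835, 1715) | 57.
Euclid: 445835 = 259·1715 + 1650; 1715 = 1·1650 + 65; 1650 = 25·65 + 25; 65 = 2·25 + 15; 25 = 1·15 + 10; 15 = 1·10 + 5; 10 = 2·5 + 0. gcd = 5; 57 mod 5 = 2. No.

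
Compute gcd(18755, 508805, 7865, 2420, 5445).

gcd(18755, 508805): 508805 = 27·18755 + 2420; 18755 = 7·2420 + 1815; 2420 = 1·1815 + 605; 1815 = 3·605 + 0 → 605
gcd(605, 7865): 7865 = 13·605 + 0 → 605
gcd(605, 2420): 2420 = 4·605 + 0 → 605
gcd(605, 5445): 5445 = 9·605 + 0 → 605

605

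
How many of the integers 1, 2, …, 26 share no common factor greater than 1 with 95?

20

Prime factors of 95: 5, 19. Count integers ≤ 26 divisible by none of them.
By inclusion–exclusion: 26 − ⌊26/5⌋ − ⌊26/19⌋ + ⌊26/95⌋ = 20.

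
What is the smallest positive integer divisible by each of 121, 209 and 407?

121 = 11²; 209 = 11 · 19; 407 = 11 · 37
lcm takes max exponent of each prime: 11² · 19 · 37 = 85063

85063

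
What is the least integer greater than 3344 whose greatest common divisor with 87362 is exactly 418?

3762

87362 = 418·209. Any x with gcd(x, 87362) = 418 is a multiple of 418, say 418s, with s coprime to 209.
Need s > 3344/418, so s ≥ 9. First s ≥ 9 with gcd(s, 209) = 1 is s = 9. Thus x = 418·9 = 3762.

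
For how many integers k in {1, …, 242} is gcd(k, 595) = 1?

Prime factors of 595: 5, 7, 17. Count integers ≤ 242 divisible by none of them.
By inclusion–exclusion: 242 − ⌊242/5⌋ − ⌊242/7⌋ − ⌊242/17⌋ + ⌊242/35⌋ + ⌊242/85⌋ + ⌊242/119⌋ − ⌊242/595⌋ = 156.

156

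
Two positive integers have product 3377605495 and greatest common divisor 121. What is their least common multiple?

27914095

For any two positive integers, gcd × lcm equals their product. Hence lcm = 3377605495 / 121 = 27914095.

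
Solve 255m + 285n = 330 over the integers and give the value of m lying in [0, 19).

8

Euclid: 285 = 1·255 + 30; 255 = 8·30 + 15; 30 = 2·15 + 0 → gcd = 15; 330 = 15·22.
Back-substitution yields 255·(9) + 285·(-8) = 15, so one solution is m = 9·22 = 198, n = -8·22 = -176.
Solutions in m differ by 285/15 = 19; the one in [0, 19) is 198 mod 19 = 8.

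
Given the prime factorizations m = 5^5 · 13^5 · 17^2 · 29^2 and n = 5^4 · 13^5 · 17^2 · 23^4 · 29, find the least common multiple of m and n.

max exponent per prime: 5^5 · 13^5 · 17^2 · 23^4 · 29^2 = 78917254123672615625

78917254123672615625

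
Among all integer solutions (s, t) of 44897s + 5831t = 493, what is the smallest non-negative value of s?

53

gcd(44897, 5831) = 17 (Euclid: 44897 = 7·5831 + 4080; 5831 = 1·4080 + 1751; 4080 = 2·1751 + 578; 1751 = 3·578 + 17; 578 = 34·17 + 0), and 17 | 493.
Extended Euclid: 44897·(-10) + 5831·(77) = 17. Scale by 29: s₀ = -290.
General solution s = s₀ + 343k; reducing mod 343 gives s = 53 (and t = -408).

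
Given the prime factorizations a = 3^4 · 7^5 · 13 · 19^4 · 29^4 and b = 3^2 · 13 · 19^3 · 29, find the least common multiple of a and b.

max exponent per prime: 3^4 · 7^5 · 13 · 19^4 · 29^4 = 1631266684576408971

1631266684576408971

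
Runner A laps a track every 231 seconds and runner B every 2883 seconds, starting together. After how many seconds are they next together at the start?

gcd first: 2883 = 12·231 + 111; 231 = 2·111 + 9; 111 = 12·9 + 3; 9 = 3·3 + 0 → gcd = 3
lcm = 231·2883/gcd = 665973/3 = 221991

221991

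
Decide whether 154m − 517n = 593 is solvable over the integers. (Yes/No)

By Bézout, 154m − 517n = 593 has integer solutions iff gcd(154, 517) | 593.
Euclid: 517 = 3·154 + 55; 154 = 2·55 + 44; 55 = 1·44 + 11; 44 = 4·11 + 0. gcd = 11; 593 mod 11 = 10. No.

No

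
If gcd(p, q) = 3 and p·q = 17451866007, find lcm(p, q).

gcd·lcm = product, so lcm = 17451866007/3 = 5817288669.

5817288669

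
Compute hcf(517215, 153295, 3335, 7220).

gcd(517215, 153295): 517215 = 3·153295 + 57330; 153295 = 2·57330 + 38635; 57330 = 1·38635 + 18695; 38635 = 2·18695 + 1245; 18695 = 15·1245 + 20; 1245 = 62·20 + 5; 20 = 4·5 + 0 → 5
gcd(5, 3335): 3335 = 667·5 + 0 → 5
gcd(5, 7220): 7220 = 1444·5 + 0 → 5

5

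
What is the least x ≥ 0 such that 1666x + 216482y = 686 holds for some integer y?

910

gcd(1666, 216482) = 98 (Euclid: 216482 = 129·1666 + 1568; 1666 = 1·1568 + 98; 1568 = 16·98 + 0), and 98 | 686.
Extended Euclid: 1666·(130) + 216482·(-1) = 98. Scale by 7: x₀ = 910.
General solution x = x₀ + 2209t; reducing mod 2209 gives x = 910 (and y = -7).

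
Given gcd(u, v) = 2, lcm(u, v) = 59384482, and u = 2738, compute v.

u·v = gcd·lcm = 2·59384482 = 118768964, so v = 118768964/2738 = 43378.

43378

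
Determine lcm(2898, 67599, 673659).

898661106

lcm(2898, 67599) = 2898·67599/gcd = 195901902/63 = 3109554
lcm(3109554, 673659) = 3109554·673659/gcd = 2094779038086/2331 = 898661106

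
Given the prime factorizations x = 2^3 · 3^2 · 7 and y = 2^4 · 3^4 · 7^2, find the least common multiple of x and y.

63504

max exponent per prime: 2^4 · 3^4 · 7^2 = 63504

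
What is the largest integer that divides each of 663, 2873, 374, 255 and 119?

17

663 = 3 · 13 · 17; 2873 = 13² · 17; 374 = 2 · 11 · 17; 255 = 3 · 5 · 17; 119 = 7 · 17
gcd takes min exponent of each prime: 17 = 17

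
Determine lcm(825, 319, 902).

825 = 3 · 5² · 11; 319 = 11 · 29; 902 = 2 · 11 · 41
lcm takes max exponent of each prime: 2 · 3 · 5² · 11 · 29 · 41 = 1961850

1961850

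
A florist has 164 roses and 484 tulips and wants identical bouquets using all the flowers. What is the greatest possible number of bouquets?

4

164 = 2² · 41
484 = 2² · 11²
Common: 2² = 4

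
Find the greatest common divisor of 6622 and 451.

11

Euclid: 6622 = 14·451 + 308; 451 = 1·308 + 143; 308 = 2·143 + 22; 143 = 6·22 + 11; 22 = 2·11 + 0. Last nonzero remainder: 11.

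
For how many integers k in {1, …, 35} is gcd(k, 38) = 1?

Prime factors of 38: 2, 19. Count integers ≤ 35 divisible by none of them.
By inclusion–exclusion: 35 − ⌊35/2⌋ − ⌊35/19⌋ + ⌊35/38⌋ = 17.

17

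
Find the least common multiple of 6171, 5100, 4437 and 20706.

375813900

lcm(6171, 5100) = 6171·5100/gcd = 31472100/51 = 617100
lcm(617100, 4437) = 617100·4437/gcd = 2738072700/51 = 53687700
lcm(53687700, 20706) = 53687700·20706/gcd = 1111657516200/2958 = 375813900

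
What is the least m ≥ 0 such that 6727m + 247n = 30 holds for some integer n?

gcd(6727, 247) = 1 (Euclid: 6727 = 27·247 + 58; 247 = 4·58 + 15; 58 = 3·15 + 13; 15 = 1·13 + 2; 13 = 6·2 + 1; 2 = 2·1 + 0), and 1 | 30.
Extended Euclid: 6727·(115) + 247·(-3132) = 1. Scale by 30: m₀ = 3450.
General solution m = m₀ + 247t; reducing mod 247 gives m = 239 (and n = -6509).

239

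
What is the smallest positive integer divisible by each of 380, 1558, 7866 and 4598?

390232260

380 = 2² · 5 · 19; 1558 = 2 · 19 · 41; 7866 = 2 · 3² · 19 · 23; 4598 = 2 · 11² · 19
lcm takes max exponent of each prime: 2² · 3² · 5 · 11² · 19 · 23 · 41 = 390232260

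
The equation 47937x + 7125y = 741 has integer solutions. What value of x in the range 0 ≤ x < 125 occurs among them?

Euclid: 47937 = 6·7125 + 5187; 7125 = 1·5187 + 1938; 5187 = 2·1938 + 1311; 1938 = 1·1311 + 627; 1311 = 2·627 + 57; 627 = 11·57 + 0 → gcd = 57; 741 = 57·13.
Back-substitution yields 47937·(11) + 7125·(-74) = 57, so one solution is x = 11·13 = 143, y = -74·13 = -962.
Solutions in x differ by 7125/57 = 125; the one in [0, 125) is 143 mod 125 = 18.

18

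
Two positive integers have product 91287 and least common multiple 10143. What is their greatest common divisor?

gcd·lcm = product, so gcd = 91287/10143 = 9.

9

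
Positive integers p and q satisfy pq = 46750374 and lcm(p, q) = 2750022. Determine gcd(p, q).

From gcd × lcm = pq: gcd = 46750374 / 2750022 = 17.

17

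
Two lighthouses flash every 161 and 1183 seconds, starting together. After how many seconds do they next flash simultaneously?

27209

161 = 7 · 23; 1183 = 7 · 13²
max exponents: 7 · 13² · 23 = 27209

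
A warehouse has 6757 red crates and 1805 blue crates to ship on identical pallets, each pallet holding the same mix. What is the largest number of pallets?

1

6757 = 29 · 233
1805 = 5 · 19²
Common: 1 = 1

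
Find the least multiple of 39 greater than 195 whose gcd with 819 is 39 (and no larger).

819 = 39·21. Any t with gcd(t, 819) = 39 is a multiple of 39, say 39s, with s coprime to 21.
Need s > 195/39, so s ≥ 6. First s ≥ 6 with gcd(s, 21) = 1 is s = 8. Thus t = 39·8 = 312.

312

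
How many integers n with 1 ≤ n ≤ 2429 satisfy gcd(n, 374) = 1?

374 = 2·11·17. Inclusion–exclusion on these primes:
2429 − ⌊2429/2⌋ − ⌊2429/11⌋ − ⌊2429/17⌋ + ⌊2429/22⌋ + ⌊2429/34⌋ + ⌊2429/187⌋ − ⌊2429/374⌋ = 1040

1040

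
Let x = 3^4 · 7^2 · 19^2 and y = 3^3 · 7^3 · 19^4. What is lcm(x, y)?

max exponent per prime: 3^4 · 7^3 · 19^4 = 3620708343

3620708343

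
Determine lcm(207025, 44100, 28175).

lcm(207025, 44100) = 207025·44100/gcd = 9129802500/1225 = 7452900
lcm(7452900, 28175) = 7452900·28175/gcd = 209985457500/1225 = 171416700

171416700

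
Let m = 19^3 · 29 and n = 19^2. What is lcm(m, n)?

198911

max exponent per prime: 19^3 · 29 = 198911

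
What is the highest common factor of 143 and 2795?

13

Euclid: 2795 = 19·143 + 78; 143 = 1·78 + 65; 78 = 1·65 + 13; 65 = 5·13 + 0. Last nonzero remainder: 13.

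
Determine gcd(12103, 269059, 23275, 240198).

gcd(12103, 269059): 269059 = 22·12103 + 2793; 12103 = 4·2793 + 931; 2793 = 3·931 + 0 → 931
gcd(931, 23275): 23275 = 25·931 + 0 → 931
gcd(931, 240198): 240198 = 258·931 + 0 → 931

931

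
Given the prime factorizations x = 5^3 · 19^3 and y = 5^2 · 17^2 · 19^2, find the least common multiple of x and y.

max exponent per prime: 5^3 · 17^2 · 19^3 = 247781375

247781375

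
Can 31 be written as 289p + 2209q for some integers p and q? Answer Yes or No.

By Bézout, 289p + 2209q = 31 has integer solutions iff gcd(289, 2209) | 31.
Euclid: 2209 = 7·289 + 186; 289 = 1·186 + 103; 186 = 1·103 + 83; 103 = 1·83 + 20; 83 = 4·20 + 3; 20 = 6·3 + 2; 3 = 1·2 + 1; 2 = 2·1 + 0. gcd = 1; 31 mod 1 = 0. Yes.

Yes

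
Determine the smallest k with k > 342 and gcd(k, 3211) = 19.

361

gcd(k, 3211) = 19 forces 19 | k; write k = 19s. Then gcd(19s, 19·169) = 19·gcd(s, 169), so need gcd(s, 169) = 1.
19s > 342 gives s ≥ 19. The least s ≥ 19 coprime to 169 is 19, so k = 19·19 = 361.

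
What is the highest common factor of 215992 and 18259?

Euclid: 215992 = 11·18259 + 15143; 18259 = 1·15143 + 3116; 15143 = 4·3116 + 2679; 3116 = 1·2679 + 437; 2679 = 6·437 + 57; 437 = 7·57 + 38; 57 = 1·38 + 19; 38 = 2·19 + 0. Last nonzero remainder: 19.

19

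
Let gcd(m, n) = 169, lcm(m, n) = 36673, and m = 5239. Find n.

Using mn = gcd(m,n)·lcm(m,n) = 169·36673 = 6197737, we get n = 6197737/5239 = 1183.

1183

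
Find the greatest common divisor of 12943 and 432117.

Euclid: 432117 = 33·12943 + 4998; 12943 = 2·4998 + 2947; 4998 = 1·2947 + 2051; 2947 = 1·2051 + 896; 2051 = 2·896 + 259; 896 = 3·259 + 119; 259 = 2·119 + 21; 119 = 5·21 + 14; 21 = 1·14 + 7; 14 = 2·7 + 0. Last nonzero remainder: 7.

7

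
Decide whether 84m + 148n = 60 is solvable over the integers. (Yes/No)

gcd(84, 148): 148 = 1·84 + 64; 84 = 1·64 + 20; 64 = 3·20 + 4; 20 = 5·4 + 0 → 4
4 divides 60, so a solution exists.

Yes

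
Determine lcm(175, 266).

gcd first: 266 = 1·175 + 91; 175 = 1·91 + 84; 91 = 1·84 + 7; 84 = 12·7 + 0 → gcd = 7
lcm = 175·266/gcd = 46550/7 = 6650

6650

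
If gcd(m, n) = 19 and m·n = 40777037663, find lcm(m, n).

2146159877

For any two positive integers, gcd × lcm equals their product. Hence lcm = 40777037663 / 19 = 2146159877.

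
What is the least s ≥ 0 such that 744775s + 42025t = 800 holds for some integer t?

1105

Reduce mod 42025: 744775s ≡ 800 (mod 42025). With g = gcd(744775, 42025) = 25 dividing 800, divide through: 29791s ≡ 32 (mod 1681).
Since gcd(29791, 1681) = 1, s ≡ 32·(29791)⁻¹ ≡ 1105 (mod 1681). Smallest non-negative: 1105.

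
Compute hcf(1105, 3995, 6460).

1105 = 5 · 13 · 17; 3995 = 5 · 17 · 47; 6460 = 2² · 5 · 17 · 19
gcd takes min exponent of each prime: 5 · 17 = 85

85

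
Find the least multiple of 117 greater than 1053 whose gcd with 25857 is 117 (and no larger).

1170

gcd(x, 25857) = 117 forces 117 | x; write x = 117s. Then gcd(117s, 117·221) = 117·gcd(s, 221), so need gcd(s, 221) = 1.
117s > 1053 gives s ≥ 10. The least s ≥ 10 coprime to 221 is 10, so x = 117·10 = 1170.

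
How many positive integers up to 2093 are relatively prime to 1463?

1463 = 7·11·19. Inclusion–exclusion on these primes:
2093 − ⌊2093/7⌋ − ⌊2093/11⌋ − ⌊2093/19⌋ + ⌊2093/77⌋ + ⌊2093/133⌋ + ⌊2093/209⌋ − ⌊2093/1463⌋ = 1545

1545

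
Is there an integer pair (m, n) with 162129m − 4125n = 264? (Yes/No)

gcd(162129, 4125): 162129 = 39·4125 + 1254; 4125 = 3·1254 + 363; 1254 = 3·363 + 165; 363 = 2·165 + 33; 165 = 5·33 + 0 → 33
33 divides 264, so a solution exists.

Yes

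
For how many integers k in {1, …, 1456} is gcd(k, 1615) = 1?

1040

1615 = 5·17·19. Inclusion–exclusion on these primes:
1456 − ⌊1456/5⌋ − ⌊1456/17⌋ − ⌊1456/19⌋ + ⌊1456/85⌋ + ⌊1456/95⌋ + ⌊1456/323⌋ − ⌊1456/1615⌋ = 1040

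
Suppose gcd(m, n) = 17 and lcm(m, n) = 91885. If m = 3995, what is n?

391

Using mn = gcd(m,n)·lcm(m,n) = 17·91885 = 1562045, we get n = 1562045/3995 = 391.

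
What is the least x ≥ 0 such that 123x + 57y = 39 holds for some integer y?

17

Euclid: 123 = 2·57 + 9; 57 = 6·9 + 3; 9 = 3·3 + 0 → gcd = 3; 39 = 3·13.
Back-substitution yields 123·(-6) + 57·(13) = 3, so one solution is x = -6·13 = -78, y = 13·13 = 169.
Solutions in x differ by 57/3 = 19; the one in [0, 19) is -78 mod 19 = 17.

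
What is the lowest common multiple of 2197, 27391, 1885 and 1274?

1342432910

2197 = 13³; 27391 = 7² · 13 · 43; 1885 = 5 · 13 · 29; 1274 = 2 · 7² · 13
lcm takes max exponent of each prime: 2 · 5 · 7² · 13³ · 29 · 43 = 1342432910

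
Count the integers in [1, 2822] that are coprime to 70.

Prime factors of 70: 2, 5, 7. Count integers ≤ 2822 divisible by none of them.
By inclusion–exclusion: 2822 − ⌊2822/2⌋ − ⌊2822/5⌋ − ⌊2822/7⌋ + ⌊2822/10⌋ + ⌊2822/14⌋ + ⌊2822/35⌋ − ⌊2822/70⌋ = 967.

967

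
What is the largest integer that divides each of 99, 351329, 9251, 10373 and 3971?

gcd(99, 351329): 351329 = 3548·99 + 77; 99 = 1·77 + 22; 77 = 3·22 + 11; 22 = 2·11 + 0 → 11
gcd(11, 9251): 9251 = 841·11 + 0 → 11
gcd(11, 10373): 10373 = 943·11 + 0 → 11
gcd(11, 3971): 3971 = 361·11 + 0 → 11

11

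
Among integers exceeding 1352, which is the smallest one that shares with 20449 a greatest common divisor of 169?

Multiples of 169 above 1352: 169·9, 169·10, … . Need the cofactor coprime to 20449/169 = 121.
Checking s = 9, 10, … the first with gcd(s, 121) = 1 is s = 9, giving 1521.

1521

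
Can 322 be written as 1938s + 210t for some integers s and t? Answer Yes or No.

By Bézout, 1938s + 210t = 322 has integer solutions iff gcd(1938, 210) | 322.
Euclid: 1938 = 9·210 + 48; 210 = 4·48 + 18; 48 = 2·18 + 12; 18 = 1·12 + 6; 12 = 2·6 + 0. gcd = 6; 322 mod 6 = 4. No.

No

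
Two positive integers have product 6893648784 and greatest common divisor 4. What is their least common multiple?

For any two positive integers, gcd × lcm equals their product. Hence lcm = 6893648784 / 4 = 1723412196.

1723412196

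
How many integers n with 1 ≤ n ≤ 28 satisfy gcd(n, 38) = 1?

Prime factors of 38: 2, 19. Count integers ≤ 28 divisible by none of them.
By inclusion–exclusion: 28 − ⌊28/2⌋ − ⌊28/19⌋ + ⌊28/38⌋ = 13.

13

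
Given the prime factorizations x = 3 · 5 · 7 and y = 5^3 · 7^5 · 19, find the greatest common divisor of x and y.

35

min exponent per shared prime: 5 · 7 = 35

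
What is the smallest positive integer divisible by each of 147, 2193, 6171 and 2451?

147 = 3 · 7²; 2193 = 3 · 17 · 43; 6171 = 3 · 11² · 17; 2451 = 3 · 19 · 43
lcm takes max exponent of each prime: 3 · 7² · 11² · 17 · 19 · 43 = 247043643

247043643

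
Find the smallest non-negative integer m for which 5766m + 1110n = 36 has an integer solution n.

Euclid: 5766 = 5·1110 + 216; 1110 = 5·216 + 30; 216 = 7·30 + 6; 30 = 5·6 + 0 → gcd = 6; 36 = 6·6.
Back-substitution yields 5766·(36) + 1110·(-187) = 6, so one solution is m = 36·6 = 216, n = -187·6 = -1122.
Solutions in m differ by 1110/6 = 185; the one in [0, 185) is 216 mod 185 = 31.

31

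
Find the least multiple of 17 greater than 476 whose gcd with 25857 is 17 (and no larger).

493

gcd(m, 25857) = 17 forces 17 | m; write m = 17s. Then gcd(17s, 17·1521) = 17·gcd(s, 1521), so need gcd(s, 1521) = 1.
17s > 476 gives s ≥ 29. The least s ≥ 29 coprime to 1521 is 29, so m = 17·29 = 493.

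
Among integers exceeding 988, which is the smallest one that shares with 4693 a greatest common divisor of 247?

gcd(x, 4693) = 247 forces 247 | x; write x = 247s. Then gcd(247s, 247·19) = 247·gcd(s, 19), so need gcd(s, 19) = 1.
247s > 988 gives s ≥ 5. The least s ≥ 5 coprime to 19 is 5, so x = 247·5 = 1235.

1235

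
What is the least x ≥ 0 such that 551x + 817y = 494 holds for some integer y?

Euclid: 817 = 1·551 + 266; 551 = 2·266 + 19; 266 = 14·19 + 0 → gcd = 19; 494 = 19·26.
Back-substitution yields 551·(3) + 817·(-2) = 19, so one solution is x = 3·26 = 78, y = -2·26 = -52.
Solutions in x differ by 817/19 = 43; the one in [0, 43) is 78 mod 43 = 35.

35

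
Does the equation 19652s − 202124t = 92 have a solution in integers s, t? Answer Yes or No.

gcd(19652, 202124): 202124 = 10·19652 + 5604; 19652 = 3·5604 + 2840; 5604 = 1·2840 + 2764; 2840 = 1·2764 + 76; 2764 = 36·76 + 28; 76 = 2·28 + 20; 28 = 1·20 + 8; 20 = 2·8 + 4; 8 = 2·4 + 0 → 4
4 divides 92, so a solution exists.

Yes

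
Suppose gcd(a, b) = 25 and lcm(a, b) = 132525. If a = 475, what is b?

Using ab = gcd(a,b)·lcm(a,b) = 25·132525 = 3313125, we get b = 3313125/475 = 6975.

6975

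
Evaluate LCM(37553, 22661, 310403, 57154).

37553 = 17 · 47²; 22661 = 17 · 31 · 43; 310403 = 17 · 19 · 31²; 57154 = 2 · 17 · 41²
lcm takes max exponent of each prime: 2 · 17 · 19 · 31² · 41² · 43 · 47² = 99126047696482

99126047696482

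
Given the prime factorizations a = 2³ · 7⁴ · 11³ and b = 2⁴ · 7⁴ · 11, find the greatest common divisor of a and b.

211288

min exponent per shared prime: 2³ · 7⁴ · 11 = 211288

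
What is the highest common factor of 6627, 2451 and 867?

3

gcd(6627, 2451): 6627 = 2·2451 + 1725; 2451 = 1·1725 + 726; 1725 = 2·726 + 273; 726 = 2·273 + 180; 273 = 1·180 + 93; 180 = 1·93 + 87; 93 = 1·87 + 6; 87 = 14·6 + 3; 6 = 2·3 + 0 → 3
gcd(3, 867): 867 = 289·3 + 0 → 3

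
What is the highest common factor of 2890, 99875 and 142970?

85

gcd(2890, 99875): 99875 = 34·2890 + 1615; 2890 = 1·1615 + 1275; 1615 = 1·1275 + 340; 1275 = 3·340 + 255; 340 = 1·255 + 85; 255 = 3·85 + 0 → 85
gcd(85, 142970): 142970 = 1682·85 + 0 → 85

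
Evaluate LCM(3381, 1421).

98049

3381 = 3 · 7² · 23; 1421 = 7² · 29
max exponents: 3 · 7² · 23 · 29 = 98049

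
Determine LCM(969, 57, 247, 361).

239343

lcm(969, 57) = 969·57/gcd = 55233/57 = 969
lcm(969, 247) = 969·247/gcd = 239343/19 = 12597
lcm(12597, 361) = 12597·361/gcd = 4547517/19 = 239343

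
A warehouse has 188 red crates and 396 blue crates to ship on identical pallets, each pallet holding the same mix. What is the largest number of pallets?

4

Euclid: 396 = 2·188 + 20; 188 = 9·20 + 8; 20 = 2·8 + 4; 8 = 2·4 + 0. Last nonzero remainder: 4.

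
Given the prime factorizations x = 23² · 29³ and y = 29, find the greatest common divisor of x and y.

min exponent per shared prime: 29 = 29

29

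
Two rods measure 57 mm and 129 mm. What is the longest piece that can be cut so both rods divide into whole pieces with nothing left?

3

57 = 3 · 19
129 = 3 · 43
Common: 3 = 3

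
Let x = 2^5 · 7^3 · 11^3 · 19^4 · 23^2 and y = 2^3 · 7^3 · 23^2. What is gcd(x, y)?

1451576

min exponent per shared prime: 2^3 · 7^3 · 23^2 = 1451576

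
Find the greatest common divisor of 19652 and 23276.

Euclid: 23276 = 1·19652 + 3624; 19652 = 5·3624 + 1532; 3624 = 2·1532 + 560; 1532 = 2·560 + 412; 560 = 1·412 + 148; 412 = 2·148 + 116; 148 = 1·116 + 32; 116 = 3·32 + 20; 32 = 1·20 + 12; 20 = 1·12 + 8; 12 = 1·8 + 4; 8 = 2·4 + 0. Last nonzero remainder: 4.

4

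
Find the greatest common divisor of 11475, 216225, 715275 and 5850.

225

gcd(11475, 216225): 216225 = 18·11475 + 9675; 11475 = 1·9675 + 1800; 9675 = 5·1800 + 675; 1800 = 2·675 + 450; 675 = 1·450 + 225; 450 = 2·225 + 0 → 225
gcd(225, 715275): 715275 = 3179·225 + 0 → 225
gcd(225, 5850): 5850 = 26·225 + 0 → 225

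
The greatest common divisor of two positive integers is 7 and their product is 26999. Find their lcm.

For any two positive integers, gcd × lcm equals their product. Hence lcm = 26999 / 7 = 3857.

3857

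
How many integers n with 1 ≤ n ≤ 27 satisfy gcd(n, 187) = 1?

24

187 = 11·17. Inclusion–exclusion on these primes:
27 − ⌊27/11⌋ − ⌊27/17⌋ + ⌊27/187⌋ = 24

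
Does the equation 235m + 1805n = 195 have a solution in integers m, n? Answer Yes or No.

By Bézout, 235m + 1805n = 195 has integer solutions iff gcd(235, 1805) | 195.
Euclid: 1805 = 7·235 + 160; 235 = 1·160 + 75; 160 = 2·75 + 10; 75 = 7·10 + 5; 10 = 2·5 + 0. gcd = 5; 195 mod 5 = 0. Yes.

Yes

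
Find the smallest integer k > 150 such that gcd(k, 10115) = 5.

155

Multiples of 5 above 150: 5·31, 5·32, … . Need the cofactor coprime to 10115/5 = 2023.
Checking s = 31, 32, … the first with gcd(s, 2023) = 1 is s = 31, giving 155.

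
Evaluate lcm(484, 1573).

484 = 2² · 11²; 1573 = 11² · 13
max exponents: 2² · 11² · 13 = 6292

6292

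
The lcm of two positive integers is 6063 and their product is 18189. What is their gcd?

3

From gcd × lcm = uv: gcd = 18189 / 6063 = 3.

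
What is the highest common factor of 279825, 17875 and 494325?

gcd(279825, 17875): 279825 = 15·17875 + 11700; 17875 = 1·11700 + 6175; 11700 = 1·6175 + 5525; 6175 = 1·5525 + 650; 5525 = 8·650 + 325; 650 = 2·325 + 0 → 325
gcd(325, 494325): 494325 = 1521·325 + 0 → 325

325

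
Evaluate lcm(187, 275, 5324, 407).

83719900

lcm(187, 275) = 187·275/gcd = 51425/11 = 4675
lcm(4675, 5324) = 4675·5324/gcd = 24889700/11 = 2262700
lcm(2262700, 407) = 2262700·407/gcd = 920918900/11 = 83719900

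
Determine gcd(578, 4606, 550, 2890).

gcd(578, 4606): 4606 = 7·578 + 560; 578 = 1·560 + 18; 560 = 31·18 + 2; 18 = 9·2 + 0 → 2
gcd(2, 550): 550 = 275·2 + 0 → 2
gcd(2, 2890): 2890 = 1445·2 + 0 → 2

2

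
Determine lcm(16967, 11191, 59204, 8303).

16967 = 19² · 47; 11191 = 19² · 31; 59204 = 2² · 19² · 41; 8303 = 19² · 23
lcm takes max exponent of each prime: 2² · 19² · 23 · 31 · 41 · 47 = 1983985244

1983985244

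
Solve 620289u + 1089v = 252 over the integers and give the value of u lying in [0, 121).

gcd(620289, 1089) = 9 (Euclid: 620289 = 569·1089 + 648; 1089 = 1·648 + 441; 648 = 1·441 + 207; 441 = 2·207 + 27; 207 = 7·27 + 18; 27 = 1·18 + 9; 18 = 2·9 + 0), and 9 | 252.
Extended Euclid: 620289·(-42) + 1089·(23923) = 9. Scale by 28: u₀ = -1176.
General solution u = u₀ + 121t; reducing mod 121 gives u = 34 (and v = -19366).

34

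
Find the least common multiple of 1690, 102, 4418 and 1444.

lcm(1690, 102) = 1690·102/gcd = 172380/2 = 86190
lcm(86190, 4418) = 86190·4418/gcd = 380787420/2 = 190393710
lcm(190393710, 1444) = 190393710·1444/gcd = 274928517240/2 = 137464258620

137464258620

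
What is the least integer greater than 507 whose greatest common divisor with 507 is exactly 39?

546

507 = 39·13. Any t with gcd(t, 507) = 39 is a multiple of 39, say 39s, with s coprime to 13.
Need s > 507/39, so s ≥ 14. First s ≥ 14 with gcd(s, 13) = 1 is s = 14. Thus t = 39·14 = 546.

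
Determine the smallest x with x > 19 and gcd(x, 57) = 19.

gcd(x, 57) = 19 forces 19 | x; write x = 19s. Then gcd(19s, 19·3) = 19·gcd(s, 3), so need gcd(s, 3) = 1.
19s > 19 gives s ≥ 2. The least s ≥ 2 coprime to 3 is 2, so x = 19·2 = 38.

38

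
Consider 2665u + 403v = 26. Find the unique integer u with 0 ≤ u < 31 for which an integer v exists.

5

Reduce mod 403: 2665u ≡ 26 (mod 403). With g = gcd(2665, 403) = 13 dividing 26, divide through: 205u ≡ 2 (mod 31).
Since gcd(205, 31) = 1, u ≡ 2·(205)⁻¹ ≡ 5 (mod 31). Smallest non-negative: 5.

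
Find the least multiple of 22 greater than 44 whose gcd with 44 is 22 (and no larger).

66

Multiples of 22 above 44: 22·3, 22·4, … . Need the cofactor coprime to 44/22 = 2.
Checking s = 3, 4, … the first with gcd(s, 2) = 1 is s = 3, giving 66.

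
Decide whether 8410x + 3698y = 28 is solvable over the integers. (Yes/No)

Yes

By Bézout, 8410x + 3698y = 28 has integer solutions iff gcd(8410, 3698) | 28.
Euclid: 8410 = 2·3698 + 1014; 3698 = 3·1014 + 656; 1014 = 1·656 + 358; 656 = 1·358 + 298; 358 = 1·298 + 60; 298 = 4·60 + 58; 60 = 1·58 + 2; 58 = 29·2 + 0. gcd = 2; 28 mod 2 = 0. Yes.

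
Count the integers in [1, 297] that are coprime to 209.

Prime factors of 209: 11, 19. Count integers ≤ 297 divisible by none of them.
By inclusion–exclusion: 297 − ⌊297/11⌋ − ⌊297/19⌋ + ⌊297/209⌋ = 256.

256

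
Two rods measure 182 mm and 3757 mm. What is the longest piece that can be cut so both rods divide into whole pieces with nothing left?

Euclid: 3757 = 20·182 + 117; 182 = 1·117 + 65; 117 = 1·65 + 52; 65 = 1·52 + 13; 52 = 4·13 + 0. Last nonzero remainder: 13.

13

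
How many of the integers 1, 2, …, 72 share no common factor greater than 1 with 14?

31

14 = 2·7. Inclusion–exclusion on these primes:
72 − ⌊72/2⌋ − ⌊72/7⌋ + ⌊72/14⌋ = 31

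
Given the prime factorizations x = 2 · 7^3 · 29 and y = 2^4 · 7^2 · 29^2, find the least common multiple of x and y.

4615408

max exponent per prime: 2^4 · 7^3 · 29^2 = 4615408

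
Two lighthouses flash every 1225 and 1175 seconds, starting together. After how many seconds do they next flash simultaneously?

57575

gcd first: 1225 = 1·1175 + 50; 1175 = 23·50 + 25; 50 = 2·25 + 0 → gcd = 25
lcm = 1225·1175/gcd = 1439375/25 = 57575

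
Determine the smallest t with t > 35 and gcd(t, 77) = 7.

gcd(t, 77) = 7 forces 7 | t; write t = 7s. Then gcd(7s, 7·11) = 7·gcd(s, 11), so need gcd(s, 11) = 1.
7s > 35 gives s ≥ 6. The least s ≥ 6 coprime to 11 is 6, so t = 7·6 = 42.

42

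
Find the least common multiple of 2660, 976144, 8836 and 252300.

952061282936400

2660 = 2² · 5 · 7 · 19; 976144 = 2⁴ · 13² · 19²; 8836 = 2² · 47²; 252300 = 2² · 3 · 5² · 29²
lcm takes max exponent of each prime: 2⁴ · 3 · 5² · 7 · 13² · 19² · 29² · 47² = 952061282936400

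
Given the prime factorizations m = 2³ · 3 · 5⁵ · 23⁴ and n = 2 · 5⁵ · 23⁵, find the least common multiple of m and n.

482725725000

max exponent per prime: 2³ · 3 · 5⁵ · 23⁵ = 482725725000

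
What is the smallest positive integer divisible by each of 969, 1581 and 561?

330429

lcm(969, 1581) = 969·1581/gcd = 1531989/51 = 30039
lcm(30039, 561) = 30039·561/gcd = 16851879/51 = 330429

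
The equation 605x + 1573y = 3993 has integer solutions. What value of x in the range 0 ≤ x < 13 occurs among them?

Reduce mod 1573: 605x ≡ 3993 (mod 1573). With g = gcd(605, 1573) = 121 dividing 3993, divide through: 5x ≡ 33 (mod 13).
Since gcd(5, 13) = 1, x ≡ 33·(5)⁻¹ ≡ 4 (mod 13). Smallest non-negative: 4.

4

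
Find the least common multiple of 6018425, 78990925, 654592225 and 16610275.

6018425 = 5² · 7² · 17³; 78990925 = 5² · 13 · 17² · 29²; 654592225 = 5² · 7² · 17² · 43²; 16610275 = 5² · 11² · 17² · 19
lcm takes max exponent of each prime: 5² · 7² · 11² · 13 · 17³ · 19 · 29² · 43² = 279703617555136775

279703617555136775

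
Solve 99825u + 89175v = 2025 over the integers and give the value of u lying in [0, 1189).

gcd(99825, 89175) = 75 (Euclid: 99825 = 1·89175 + 10650; 89175 = 8·10650 + 3975; 10650 = 2·3975 + 2700; 3975 = 1·2700 + 1275; 2700 = 2·1275 + 150; 1275 = 8·150 + 75; 150 = 2·75 + 0), and 75 | 2025.
Extended Euclid: 99825·(-561) + 89175·(628) = 75. Scale by 27: u₀ = -15147.
General solution u = u₀ + 1189t; reducing mod 1189 gives u = 310 (and v = -347).

310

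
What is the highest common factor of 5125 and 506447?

1

5125 = 5³ · 41
506447 = 17 · 31³
Common: 1 = 1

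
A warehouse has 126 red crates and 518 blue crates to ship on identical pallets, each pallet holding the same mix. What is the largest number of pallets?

14

126 = 2 · 3² · 7
518 = 2 · 7 · 37
Common: 2 · 7 = 14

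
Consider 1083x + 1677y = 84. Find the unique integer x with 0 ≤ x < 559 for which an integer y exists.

333

Reduce mod 1677: 1083x ≡ 84 (mod 1677). With g = gcd(1083, 1677) = 3 dividing 84, divide through: 361x ≡ 28 (mod 559).
Since gcd(361, 559) = 1, x ≡ 28·(361)⁻¹ ≡ 333 (mod 559). Smallest non-negative: 333.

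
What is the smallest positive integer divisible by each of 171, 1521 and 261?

lcm(171, 1521) = 171·1521/gcd = 260091/9 = 28899
lcm(28899, 261) = 28899·261/gcd = 7542639/9 = 838071

838071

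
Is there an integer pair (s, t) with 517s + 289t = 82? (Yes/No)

By Bézout, 517s + 289t = 82 has integer solutions iff gcd(517, 289) | 82.
Euclid: 517 = 1·289 + 228; 289 = 1·228 + 61; 228 = 3·61 + 45; 61 = 1·45 + 16; 45 = 2·16 + 13; 16 = 1·13 + 3; 13 = 4·3 + 1; 3 = 3·1 + 0. gcd = 1; 82 mod 1 = 0. Yes.

Yes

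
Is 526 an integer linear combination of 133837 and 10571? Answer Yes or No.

gcd(133837, 10571): 133837 = 12·10571 + 6985; 10571 = 1·6985 + 3586; 6985 = 1·3586 + 3399; 3586 = 1·3399 + 187; 3399 = 18·187 + 33; 187 = 5·33 + 22; 33 = 1·22 + 11; 22 = 2·11 + 0 → 11
11 does not divide 526, so a solution does not exist.

No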